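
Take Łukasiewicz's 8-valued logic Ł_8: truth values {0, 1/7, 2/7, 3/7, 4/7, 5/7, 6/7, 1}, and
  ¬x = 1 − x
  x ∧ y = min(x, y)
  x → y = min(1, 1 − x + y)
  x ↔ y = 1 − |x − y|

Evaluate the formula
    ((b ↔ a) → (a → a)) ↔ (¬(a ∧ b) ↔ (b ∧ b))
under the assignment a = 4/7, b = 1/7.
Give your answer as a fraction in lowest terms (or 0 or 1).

b ↔ a = 1/7 ↔ 4/7 = 4/7
a → a = 4/7 → 4/7 = 1
(b ↔ a) → (a → a) = 4/7 → 1 = 1
a ∧ b = 4/7 ∧ 1/7 = 1/7
¬(a ∧ b) = ¬1/7 = 6/7
b ∧ b = 1/7 ∧ 1/7 = 1/7
¬(a ∧ b) ↔ (b ∧ b) = 6/7 ↔ 1/7 = 2/7
((b ↔ a) → (a → a)) ↔ (¬(a ∧ b) ↔ (b ∧ b)) = 1 ↔ 2/7 = 2/7

2/7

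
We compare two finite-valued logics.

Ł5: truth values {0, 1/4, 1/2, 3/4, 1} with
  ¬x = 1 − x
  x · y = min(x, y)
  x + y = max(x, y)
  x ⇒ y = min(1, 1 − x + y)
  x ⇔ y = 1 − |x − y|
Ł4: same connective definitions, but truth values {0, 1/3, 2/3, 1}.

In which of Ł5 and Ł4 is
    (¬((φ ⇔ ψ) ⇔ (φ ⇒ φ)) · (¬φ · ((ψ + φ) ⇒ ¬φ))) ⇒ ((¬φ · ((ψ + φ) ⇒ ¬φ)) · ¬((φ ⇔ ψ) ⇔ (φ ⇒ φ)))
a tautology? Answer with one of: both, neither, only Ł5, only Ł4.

In Ł5: every assignment gives 1 — tautology.
In Ł4: every assignment gives 1 — tautology.

both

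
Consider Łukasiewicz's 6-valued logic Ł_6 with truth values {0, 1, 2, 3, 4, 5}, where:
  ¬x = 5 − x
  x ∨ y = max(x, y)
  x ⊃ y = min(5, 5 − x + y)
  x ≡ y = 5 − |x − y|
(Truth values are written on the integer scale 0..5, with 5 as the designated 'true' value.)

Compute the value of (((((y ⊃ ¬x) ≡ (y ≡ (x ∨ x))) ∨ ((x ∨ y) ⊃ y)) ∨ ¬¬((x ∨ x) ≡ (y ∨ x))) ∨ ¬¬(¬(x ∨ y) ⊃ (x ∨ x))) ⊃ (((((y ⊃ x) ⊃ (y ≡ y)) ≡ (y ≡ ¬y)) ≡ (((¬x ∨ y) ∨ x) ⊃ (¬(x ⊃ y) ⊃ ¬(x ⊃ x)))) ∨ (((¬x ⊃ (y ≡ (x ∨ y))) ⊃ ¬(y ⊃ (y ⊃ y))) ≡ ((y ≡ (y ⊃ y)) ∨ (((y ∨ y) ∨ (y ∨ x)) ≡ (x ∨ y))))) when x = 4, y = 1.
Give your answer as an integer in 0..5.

¬x = ¬4 = 1
y ⊃ ¬x = 1 ⊃ 1 = 5
x ∨ x = 4 ∨ 4 = 4
y ≡ (x ∨ x) = 1 ≡ 4 = 2
(y ⊃ ¬x) ≡ (y ≡ (x ∨ x)) = 5 ≡ 2 = 2
x ∨ y = 4 ∨ 1 = 4
(x ∨ y) ⊃ y = 4 ⊃ 1 = 2
((y ⊃ ¬x) ≡ (y ≡ (x ∨ x))) ∨ ((x ∨ y) ⊃ y) = 2 ∨ 2 = 2
x ∨ x = 4 ∨ 4 = 4
y ∨ x = 1 ∨ 4 = 4
(x ∨ x) ≡ (y ∨ x) = 4 ≡ 4 = 5
¬((x ∨ x) ≡ (y ∨ x)) = ¬5 = 0
¬¬((x ∨ x) ≡ (y ∨ x)) = ¬0 = 5
(((y ⊃ ¬x) ≡ (y ≡ (x ∨ x))) ∨ ((x ∨ y) ⊃ y)) ∨ ¬¬((x ∨ x) ≡ (y ∨ x)) = 2 ∨ 5 = 5
x ∨ y = 4 ∨ 1 = 4
¬(x ∨ y) = ¬4 = 1
x ∨ x = 4 ∨ 4 = 4
¬(x ∨ y) ⊃ (x ∨ x) = 1 ⊃ 4 = 5
¬(¬(x ∨ y) ⊃ (x ∨ x)) = ¬5 = 0
¬¬(¬(x ∨ y) ⊃ (x ∨ x)) = ¬0 = 5
((((y ⊃ ¬x) ≡ (y ≡ (x ∨ x))) ∨ ((x ∨ y) ⊃ y)) ∨ ¬¬((x ∨ x) ≡ (y ∨ x))) ∨ ¬¬(¬(x ∨ y) ⊃ (x ∨ x)) = 5 ∨ 5 = 5
y ⊃ x = 1 ⊃ 4 = 5
y ≡ y = 1 ≡ 1 = 5
(y ⊃ x) ⊃ (y ≡ y) = 5 ⊃ 5 = 5
¬y = ¬1 = 4
y ≡ ¬y = 1 ≡ 4 = 2
((y ⊃ x) ⊃ (y ≡ y)) ≡ (y ≡ ¬y) = 5 ≡ 2 = 2
¬x = ¬4 = 1
¬x ∨ y = 1 ∨ 1 = 1
(¬x ∨ y) ∨ x = 1 ∨ 4 = 4
x ⊃ y = 4 ⊃ 1 = 2
¬(x ⊃ y) = ¬2 = 3
x ⊃ x = 4 ⊃ 4 = 5
¬(x ⊃ x) = ¬5 = 0
¬(x ⊃ y) ⊃ ¬(x ⊃ x) = 3 ⊃ 0 = 2
((¬x ∨ y) ∨ x) ⊃ (¬(x ⊃ y) ⊃ ¬(x ⊃ x)) = 4 ⊃ 2 = 3
(((y ⊃ x) ⊃ (y ≡ y)) ≡ (y ≡ ¬y)) ≡ (((¬x ∨ y) ∨ x) ⊃ (¬(x ⊃ y) ⊃ ¬(x ⊃ x))) = 2 ≡ 3 = 4
¬x = ¬4 = 1
x ∨ y = 4 ∨ 1 = 4
y ≡ (x ∨ y) = 1 ≡ 4 = 2
¬x ⊃ (y ≡ (x ∨ y)) = 1 ⊃ 2 = 5
y ⊃ y = 1 ⊃ 1 = 5
y ⊃ (y ⊃ y) = 1 ⊃ 5 = 5
¬(y ⊃ (y ⊃ y)) = ¬5 = 0
(¬x ⊃ (y ≡ (x ∨ y))) ⊃ ¬(y ⊃ (y ⊃ y)) = 5 ⊃ 0 = 0
y ⊃ y = 1 ⊃ 1 = 5
y ≡ (y ⊃ y) = 1 ≡ 5 = 1
y ∨ y = 1 ∨ 1 = 1
y ∨ x = 1 ∨ 4 = 4
(y ∨ y) ∨ (y ∨ x) = 1 ∨ 4 = 4
x ∨ y = 4 ∨ 1 = 4
((y ∨ y) ∨ (y ∨ x)) ≡ (x ∨ y) = 4 ≡ 4 = 5
(y ≡ (y ⊃ y)) ∨ (((y ∨ y) ∨ (y ∨ x)) ≡ (x ∨ y)) = 1 ∨ 5 = 5
((¬x ⊃ (y ≡ (x ∨ y))) ⊃ ¬(y ⊃ (y ⊃ y))) ≡ ((y ≡ (y ⊃ y)) ∨ (((y ∨ y) ∨ (y ∨ x)) ≡ (x ∨ y))) = 0 ≡ 5 = 0
((((y ⊃ x) ⊃ (y ≡ y)) ≡ (y ≡ ¬y)) ≡ (((¬x ∨ y) ∨ x) ⊃ (¬(x ⊃ y) ⊃ ¬(x ⊃ x)))) ∨ (((¬x ⊃ (y ≡ (x ∨ y))) ⊃ ¬(y ⊃ (y ⊃ y))) ≡ ((y ≡ (y ⊃ y)) ∨ (((y ∨ y) ∨ (y ∨ x)) ≡ (x ∨ y)))) = 4 ∨ 0 = 4
(((((y ⊃ ¬x) ≡ (y ≡ (x ∨ x))) ∨ ((x ∨ y) ⊃ y)) ∨ ¬¬((x ∨ x) ≡ (y ∨ x))) ∨ ¬¬(¬(x ∨ y) ⊃ (x ∨ x))) ⊃ (((((y ⊃ x) ⊃ (y ≡ y)) ≡ (y ≡ ¬y)) ≡ (((¬x ∨ y) ∨ x) ⊃ (¬(x ⊃ y) ⊃ ¬(x ⊃ x)))) ∨ (((¬x ⊃ (y ≡ (x ∨ y))) ⊃ ¬(y ⊃ (y ⊃ y))) ≡ ((y ≡ (y ⊃ y)) ∨ (((y ∨ y) ∨ (y ∨ x)) ≡ (x ∨ y))))) = 5 ⊃ 4 = 4

4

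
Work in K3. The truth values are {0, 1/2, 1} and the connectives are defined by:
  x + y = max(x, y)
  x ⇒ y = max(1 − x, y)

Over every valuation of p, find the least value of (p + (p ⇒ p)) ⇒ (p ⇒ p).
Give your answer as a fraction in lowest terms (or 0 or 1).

1/2

Take p = 1/2:
p ⇒ p = 1/2 ⇒ 1/2 = 1/2
p + (p ⇒ p) = 1/2 + 1/2 = 1/2
p ⇒ p = 1/2 ⇒ 1/2 = 1/2
(p + (p ⇒ p)) ⇒ (p ⇒ p) = 1/2 ⇒ 1/2 = 1/2
No assignment yields a value below 1/2, so this is the minimum.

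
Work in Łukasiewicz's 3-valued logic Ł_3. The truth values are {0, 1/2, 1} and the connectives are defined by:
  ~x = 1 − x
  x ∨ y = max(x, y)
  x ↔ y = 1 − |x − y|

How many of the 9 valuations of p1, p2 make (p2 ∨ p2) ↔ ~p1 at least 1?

p1 = 0, p2 = 0 ↦ 0  <
p1 = 0, p2 = 1/2 ↦ 1/2  <
p1 = 0, p2 = 1 ↦ 1  ≥
p1 = 1/2, p2 = 0 ↦ 1/2  <
p1 = 1/2, p2 = 1/2 ↦ 1  ≥
p1 = 1/2, p2 = 1 ↦ 1/2  <
p1 = 1, p2 = 0 ↦ 1  ≥
p1 = 1, p2 = 1/2 ↦ 1/2  <
p1 = 1, p2 = 1 ↦ 0  <
So 3 of the 9 assignments meet the threshold.

3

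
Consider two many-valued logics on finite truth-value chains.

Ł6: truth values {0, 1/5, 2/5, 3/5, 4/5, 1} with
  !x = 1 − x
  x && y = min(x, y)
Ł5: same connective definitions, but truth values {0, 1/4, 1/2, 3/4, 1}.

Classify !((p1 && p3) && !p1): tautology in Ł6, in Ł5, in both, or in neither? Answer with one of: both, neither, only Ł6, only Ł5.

neither

In Ł6: at p1 = 1/5, p3 = 1/5 the value is 4/5 — not a tautology.
In Ł5: at p1 = 1/4, p3 = 1/4 the value is 3/4 — not a tautology.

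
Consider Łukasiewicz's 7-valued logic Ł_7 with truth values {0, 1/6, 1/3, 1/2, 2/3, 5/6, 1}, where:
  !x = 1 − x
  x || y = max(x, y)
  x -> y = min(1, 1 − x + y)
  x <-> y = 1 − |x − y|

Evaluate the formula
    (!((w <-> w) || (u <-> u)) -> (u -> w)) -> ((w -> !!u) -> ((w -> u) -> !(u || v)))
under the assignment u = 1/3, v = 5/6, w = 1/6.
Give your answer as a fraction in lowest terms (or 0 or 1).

w <-> w = 1/6 <-> 1/6 = 1
u <-> u = 1/3 <-> 1/3 = 1
(w <-> w) || (u <-> u) = 1 || 1 = 1
!((w <-> w) || (u <-> u)) = !1 = 0
u -> w = 1/3 -> 1/6 = 5/6
!((w <-> w) || (u <-> u)) -> (u -> w) = 0 -> 5/6 = 1
!u = !1/3 = 2/3
!!u = !2/3 = 1/3
w -> !!u = 1/6 -> 1/3 = 1
w -> u = 1/6 -> 1/3 = 1
u || v = 1/3 || 5/6 = 5/6
!(u || v) = !5/6 = 1/6
(w -> u) -> !(u || v) = 1 -> 1/6 = 1/6
(w -> !!u) -> ((w -> u) -> !(u || v)) = 1 -> 1/6 = 1/6
(!((w <-> w) || (u <-> u)) -> (u -> w)) -> ((w -> !!u) -> ((w -> u) -> !(u || v))) = 1 -> 1/6 = 1/6

1/6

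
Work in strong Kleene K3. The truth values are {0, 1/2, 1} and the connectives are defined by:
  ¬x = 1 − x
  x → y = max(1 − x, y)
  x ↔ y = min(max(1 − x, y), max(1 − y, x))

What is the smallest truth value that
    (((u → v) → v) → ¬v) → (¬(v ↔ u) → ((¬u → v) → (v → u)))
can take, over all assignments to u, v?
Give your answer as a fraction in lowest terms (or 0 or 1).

Take u = 0, v = 1/2:
u → v = 0 → 1/2 = 1
(u → v) → v = 1 → 1/2 = 1/2
¬v = ¬1/2 = 1/2
((u → v) → v) → ¬v = 1/2 → 1/2 = 1/2
v ↔ u = 1/2 ↔ 0 = 1/2
¬(v ↔ u) = ¬1/2 = 1/2
¬u = ¬0 = 1
¬u → v = 1 → 1/2 = 1/2
v → u = 1/2 → 0 = 1/2
(¬u → v) → (v → u) = 1/2 → 1/2 = 1/2
¬(v ↔ u) → ((¬u → v) → (v → u)) = 1/2 → 1/2 = 1/2
(((u → v) → v) → ¬v) → (¬(v ↔ u) → ((¬u → v) → (v → u))) = 1/2 → 1/2 = 1/2
No assignment yields a value below 1/2, so this is the minimum.

1/2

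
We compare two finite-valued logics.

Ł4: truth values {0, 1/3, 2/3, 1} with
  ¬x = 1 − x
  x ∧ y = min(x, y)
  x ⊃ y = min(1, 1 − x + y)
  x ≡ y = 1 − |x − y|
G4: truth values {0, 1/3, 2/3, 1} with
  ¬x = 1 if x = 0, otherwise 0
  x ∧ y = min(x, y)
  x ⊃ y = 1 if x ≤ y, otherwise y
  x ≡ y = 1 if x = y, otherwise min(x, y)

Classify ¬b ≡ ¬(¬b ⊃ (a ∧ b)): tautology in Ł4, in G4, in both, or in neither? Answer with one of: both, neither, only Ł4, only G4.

In Ł4: at a = 1/3, b = 1/3 the value is 2/3 — not a tautology.
In G4: every assignment gives 1 — tautology.

only G4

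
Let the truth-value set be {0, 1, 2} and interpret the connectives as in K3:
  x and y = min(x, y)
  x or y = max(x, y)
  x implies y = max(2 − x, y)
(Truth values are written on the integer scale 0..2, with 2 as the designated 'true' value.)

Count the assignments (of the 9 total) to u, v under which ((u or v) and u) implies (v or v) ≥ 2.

5

u = 0, v = 0 ↦ 2  ≥
u = 0, v = 1 ↦ 2  ≥
u = 0, v = 2 ↦ 2  ≥
u = 1, v = 0 ↦ 1  <
u = 1, v = 1 ↦ 1  <
u = 1, v = 2 ↦ 2  ≥
u = 2, v = 0 ↦ 0  <
u = 2, v = 1 ↦ 1  <
u = 2, v = 2 ↦ 2  ≥
So 5 of the 9 assignments meet the threshold.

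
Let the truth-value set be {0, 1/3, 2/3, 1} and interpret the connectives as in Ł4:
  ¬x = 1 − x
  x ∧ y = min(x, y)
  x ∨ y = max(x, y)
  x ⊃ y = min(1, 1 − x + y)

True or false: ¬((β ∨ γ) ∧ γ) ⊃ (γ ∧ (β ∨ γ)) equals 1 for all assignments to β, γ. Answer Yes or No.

Counterexample: take β = 0, γ = 0.
β ∨ γ = 0 ∨ 0 = 0
(β ∨ γ) ∧ γ = 0 ∧ 0 = 0
¬((β ∨ γ) ∧ γ) = ¬0 = 1
γ ∧ (β ∨ γ) = 0 ∧ 0 = 0
¬((β ∨ γ) ∧ γ) ⊃ (γ ∧ (β ∨ γ)) = 1 ⊃ 0 = 0
This gives 0 ≠ 1.

No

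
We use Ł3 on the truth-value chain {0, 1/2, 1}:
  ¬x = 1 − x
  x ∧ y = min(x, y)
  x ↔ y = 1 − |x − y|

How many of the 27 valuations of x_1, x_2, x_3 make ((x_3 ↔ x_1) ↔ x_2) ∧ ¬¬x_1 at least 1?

value 1: 3 assignments (counts)
value 1/2: 12 assignments
value 0: 12 assignments
So 3 of the 27 assignments meet the threshold.

3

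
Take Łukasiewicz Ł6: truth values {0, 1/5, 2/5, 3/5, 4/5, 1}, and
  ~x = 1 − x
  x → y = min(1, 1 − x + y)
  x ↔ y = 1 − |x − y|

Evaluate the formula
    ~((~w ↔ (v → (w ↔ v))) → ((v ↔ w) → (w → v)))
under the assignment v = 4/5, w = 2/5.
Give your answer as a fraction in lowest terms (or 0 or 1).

~w = ~2/5 = 3/5
w ↔ v = 2/5 ↔ 4/5 = 3/5
v → (w ↔ v) = 4/5 → 3/5 = 4/5
~w ↔ (v → (w ↔ v)) = 3/5 ↔ 4/5 = 4/5
v ↔ w = 4/5 ↔ 2/5 = 3/5
w → v = 2/5 → 4/5 = 1
(v ↔ w) → (w → v) = 3/5 → 1 = 1
(~w ↔ (v → (w ↔ v))) → ((v ↔ w) → (w → v)) = 4/5 → 1 = 1
~((~w ↔ (v → (w ↔ v))) → ((v ↔ w) → (w → v))) = ~1 = 0

0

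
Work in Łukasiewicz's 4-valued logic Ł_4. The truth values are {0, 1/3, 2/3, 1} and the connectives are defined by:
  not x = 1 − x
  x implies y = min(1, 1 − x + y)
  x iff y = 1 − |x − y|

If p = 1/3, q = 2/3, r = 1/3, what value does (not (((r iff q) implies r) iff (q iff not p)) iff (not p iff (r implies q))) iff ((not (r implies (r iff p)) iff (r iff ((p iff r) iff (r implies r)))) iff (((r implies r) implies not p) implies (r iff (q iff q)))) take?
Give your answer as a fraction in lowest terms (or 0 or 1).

2/3

r iff q = 1/3 iff 2/3 = 2/3
(r iff q) implies r = 2/3 implies 1/3 = 2/3
not p = not 1/3 = 2/3
q iff not p = 2/3 iff 2/3 = 1
((r iff q) implies r) iff (q iff not p) = 2/3 iff 1 = 2/3
not (((r iff q) implies r) iff (q iff not p)) = not 2/3 = 1/3
not p = not 1/3 = 2/3
r implies q = 1/3 implies 2/3 = 1
not p iff (r implies q) = 2/3 iff 1 = 2/3
not (((r iff q) implies r) iff (q iff not p)) iff (not p iff (r implies q)) = 1/3 iff 2/3 = 2/3
r iff p = 1/3 iff 1/3 = 1
r implies (r iff p) = 1/3 implies 1 = 1
not (r implies (r iff p)) = not 1 = 0
p iff r = 1/3 iff 1/3 = 1
r implies r = 1/3 implies 1/3 = 1
(p iff r) iff (r implies r) = 1 iff 1 = 1
r iff ((p iff r) iff (r implies r)) = 1/3 iff 1 = 1/3
not (r implies (r iff p)) iff (r iff ((p iff r) iff (r implies r))) = 0 iff 1/3 = 2/3
r implies r = 1/3 implies 1/3 = 1
not p = not 1/3 = 2/3
(r implies r) implies not p = 1 implies 2/3 = 2/3
q iff q = 2/3 iff 2/3 = 1
r iff (q iff q) = 1/3 iff 1 = 1/3
((r implies r) implies not p) implies (r iff (q iff q)) = 2/3 implies 1/3 = 2/3
(not (r implies (r iff p)) iff (r iff ((p iff r) iff (r implies r)))) iff (((r implies r) implies not p) implies (r iff (q iff q))) = 2/3 iff 2/3 = 1
(not (((r iff q) implies r) iff (q iff not p)) iff (not p iff (r implies q))) iff ((not (r implies (r iff p)) iff (r iff ((p iff r) iff (r implies r)))) iff (((r implies r) implies not p) implies (r iff (q iff q)))) = 2/3 iff 1 = 2/3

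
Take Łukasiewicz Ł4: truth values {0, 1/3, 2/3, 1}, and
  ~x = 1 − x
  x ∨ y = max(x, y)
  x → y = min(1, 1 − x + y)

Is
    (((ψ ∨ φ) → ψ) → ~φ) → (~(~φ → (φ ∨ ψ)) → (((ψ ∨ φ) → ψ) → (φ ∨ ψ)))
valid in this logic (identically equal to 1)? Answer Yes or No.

Counterexample: take φ = 0, ψ = 0.
ψ ∨ φ = 0 ∨ 0 = 0
(ψ ∨ φ) → ψ = 0 → 0 = 1
~φ = ~0 = 1
((ψ ∨ φ) → ψ) → ~φ = 1 → 1 = 1
~φ = ~0 = 1
φ ∨ ψ = 0 ∨ 0 = 0
~φ → (φ ∨ ψ) = 1 → 0 = 0
~(~φ → (φ ∨ ψ)) = ~0 = 1
ψ ∨ φ = 0 ∨ 0 = 0
(ψ ∨ φ) → ψ = 0 → 0 = 1
((ψ ∨ φ) → ψ) → (φ ∨ ψ) = 1 → 0 = 0
~(~φ → (φ ∨ ψ)) → (((ψ ∨ φ) → ψ) → (φ ∨ ψ)) = 1 → 0 = 0
(((ψ ∨ φ) → ψ) → ~φ) → (~(~φ → (φ ∨ ψ)) → (((ψ ∨ φ) → ψ) → (φ ∨ ψ))) = 1 → 0 = 0
This gives 0 ≠ 1.

No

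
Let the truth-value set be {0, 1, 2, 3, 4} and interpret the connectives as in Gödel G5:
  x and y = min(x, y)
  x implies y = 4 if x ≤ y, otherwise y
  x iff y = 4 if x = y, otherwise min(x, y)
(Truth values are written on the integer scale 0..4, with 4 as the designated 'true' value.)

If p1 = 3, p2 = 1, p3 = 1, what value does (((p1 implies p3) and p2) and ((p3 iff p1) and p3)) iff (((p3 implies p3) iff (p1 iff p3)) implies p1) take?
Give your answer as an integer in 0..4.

1

p1 implies p3 = 3 implies 1 = 1
(p1 implies p3) and p2 = 1 and 1 = 1
p3 iff p1 = 1 iff 3 = 1
(p3 iff p1) and p3 = 1 and 1 = 1
((p1 implies p3) and p2) and ((p3 iff p1) and p3) = 1 and 1 = 1
p3 implies p3 = 1 implies 1 = 4
p1 iff p3 = 3 iff 1 = 1
(p3 implies p3) iff (p1 iff p3) = 4 iff 1 = 1
((p3 implies p3) iff (p1 iff p3)) implies p1 = 1 implies 3 = 4
(((p1 implies p3) and p2) and ((p3 iff p1) and p3)) iff (((p3 implies p3) iff (p1 iff p3)) implies p1) = 1 iff 4 = 1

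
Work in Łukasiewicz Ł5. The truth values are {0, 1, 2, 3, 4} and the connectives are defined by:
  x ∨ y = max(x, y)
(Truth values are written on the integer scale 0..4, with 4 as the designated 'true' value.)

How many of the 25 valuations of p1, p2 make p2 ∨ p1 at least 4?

value 4: 9 assignments (counts)
value 3: 7 assignments
value 2: 5 assignments
value 1: 3 assignments
value 0: 1 assignment
So 9 of the 25 assignments meet the threshold.

9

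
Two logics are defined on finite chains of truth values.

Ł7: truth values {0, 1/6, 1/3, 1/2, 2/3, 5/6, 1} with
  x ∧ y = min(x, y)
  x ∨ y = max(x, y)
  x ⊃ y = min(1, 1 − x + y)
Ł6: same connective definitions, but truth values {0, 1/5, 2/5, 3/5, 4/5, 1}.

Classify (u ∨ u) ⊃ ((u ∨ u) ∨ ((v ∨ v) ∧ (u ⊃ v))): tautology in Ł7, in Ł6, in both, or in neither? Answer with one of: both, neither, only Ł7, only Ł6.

both

In Ł7: every assignment gives 1 — tautology.
In Ł6: every assignment gives 1 — tautology.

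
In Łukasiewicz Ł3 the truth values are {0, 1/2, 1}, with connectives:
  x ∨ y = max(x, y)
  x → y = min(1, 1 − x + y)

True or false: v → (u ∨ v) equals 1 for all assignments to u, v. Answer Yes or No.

u = 0, v = 0 ↦ 1
u = 0, v = 1/2 ↦ 1
u = 0, v = 1 ↦ 1
u = 1/2, v = 0 ↦ 1
u = 1/2, v = 1/2 ↦ 1
u = 1/2, v = 1 ↦ 1
u = 1, v = 0 ↦ 1
u = 1, v = 1/2 ↦ 1
u = 1, v = 1 ↦ 1
Every assignment gives a value ≥ 1.

Yes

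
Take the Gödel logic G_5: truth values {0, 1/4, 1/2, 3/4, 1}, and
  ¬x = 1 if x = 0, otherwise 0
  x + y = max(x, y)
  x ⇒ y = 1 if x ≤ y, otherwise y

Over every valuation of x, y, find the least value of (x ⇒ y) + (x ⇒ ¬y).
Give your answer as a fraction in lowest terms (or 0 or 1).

Take x = 1/2, y = 1/4:
x ⇒ y = 1/2 ⇒ 1/4 = 1/4
¬y = ¬1/4 = 0
x ⇒ ¬y = 1/2 ⇒ 0 = 0
(x ⇒ y) + (x ⇒ ¬y) = 1/4 + 0 = 1/4
No assignment yields a value below 1/4, so this is the minimum.

1/4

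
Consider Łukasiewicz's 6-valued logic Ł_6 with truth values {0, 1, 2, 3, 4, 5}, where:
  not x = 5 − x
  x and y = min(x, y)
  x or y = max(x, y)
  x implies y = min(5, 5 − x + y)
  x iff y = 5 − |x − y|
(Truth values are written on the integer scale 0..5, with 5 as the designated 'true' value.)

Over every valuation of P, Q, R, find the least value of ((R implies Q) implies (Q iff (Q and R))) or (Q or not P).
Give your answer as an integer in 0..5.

Take P = 2, Q = 2, R = 0:
R implies Q = 0 implies 2 = 5
Q and R = 2 and 0 = 0
Q iff (Q and R) = 2 iff 0 = 3
(R implies Q) implies (Q iff (Q and R)) = 5 implies 3 = 3
not P = not 2 = 3
Q or not P = 2 or 3 = 3
((R implies Q) implies (Q iff (Q and R))) or (Q or not P) = 3 or 3 = 3
No assignment yields a value below 3, so this is the minimum.

3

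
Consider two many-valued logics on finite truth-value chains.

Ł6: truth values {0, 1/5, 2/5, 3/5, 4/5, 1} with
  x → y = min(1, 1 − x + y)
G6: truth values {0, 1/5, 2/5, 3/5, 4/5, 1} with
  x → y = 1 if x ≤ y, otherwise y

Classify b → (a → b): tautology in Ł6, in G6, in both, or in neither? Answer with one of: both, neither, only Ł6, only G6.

In Ł6: every assignment gives 1 — tautology.
In G6: every assignment gives 1 — tautology.

both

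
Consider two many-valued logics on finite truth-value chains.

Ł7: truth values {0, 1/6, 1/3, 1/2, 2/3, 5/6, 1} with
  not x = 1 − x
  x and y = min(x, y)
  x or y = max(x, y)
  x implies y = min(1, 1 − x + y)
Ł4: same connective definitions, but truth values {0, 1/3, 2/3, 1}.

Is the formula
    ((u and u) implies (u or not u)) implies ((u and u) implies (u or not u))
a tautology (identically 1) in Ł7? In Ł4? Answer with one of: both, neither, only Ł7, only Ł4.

In Ł7: every assignment gives 1 — tautology.
In Ł4: every assignment gives 1 — tautology.

both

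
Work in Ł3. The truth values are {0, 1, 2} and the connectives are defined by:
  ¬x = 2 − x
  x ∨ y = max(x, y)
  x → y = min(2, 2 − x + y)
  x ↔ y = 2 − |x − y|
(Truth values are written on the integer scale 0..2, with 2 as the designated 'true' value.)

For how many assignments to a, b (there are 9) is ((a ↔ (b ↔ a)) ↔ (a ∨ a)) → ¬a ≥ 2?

6

a = 0, b = 0 ↦ 2  ≥
a = 0, b = 1 ↦ 2  ≥
a = 0, b = 2 ↦ 2  ≥
a = 1, b = 0 ↦ 2  ≥
a = 1, b = 1 ↦ 1  <
a = 1, b = 2 ↦ 2  ≥
a = 2, b = 0 ↦ 2  ≥
a = 2, b = 1 ↦ 1  <
a = 2, b = 2 ↦ 0  <
So 6 of the 9 assignments meet the threshold.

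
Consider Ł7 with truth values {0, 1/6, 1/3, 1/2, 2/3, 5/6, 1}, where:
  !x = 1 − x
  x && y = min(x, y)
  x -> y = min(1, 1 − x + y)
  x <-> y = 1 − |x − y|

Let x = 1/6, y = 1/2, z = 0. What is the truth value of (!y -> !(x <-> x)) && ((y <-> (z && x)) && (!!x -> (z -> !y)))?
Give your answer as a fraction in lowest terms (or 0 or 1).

1/2

!y = !1/2 = 1/2
x <-> x = 1/6 <-> 1/6 = 1
!(x <-> x) = !1 = 0
!y -> !(x <-> x) = 1/2 -> 0 = 1/2
z && x = 0 && 1/6 = 0
y <-> (z && x) = 1/2 <-> 0 = 1/2
!x = !1/6 = 5/6
!!x = !5/6 = 1/6
!y = !1/2 = 1/2
z -> !y = 0 -> 1/2 = 1
!!x -> (z -> !y) = 1/6 -> 1 = 1
(y <-> (z && x)) && (!!x -> (z -> !y)) = 1/2 && 1 = 1/2
(!y -> !(x <-> x)) && ((y <-> (z && x)) && (!!x -> (z -> !y))) = 1/2 && 1/2 = 1/2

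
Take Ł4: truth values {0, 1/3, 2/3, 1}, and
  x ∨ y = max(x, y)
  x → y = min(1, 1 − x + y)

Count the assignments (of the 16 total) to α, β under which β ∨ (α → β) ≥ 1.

10

α = 0, β = 0 ↦ 1  ≥
α = 0, β = 1/3 ↦ 1  ≥
α = 0, β = 2/3 ↦ 1  ≥
α = 0, β = 1 ↦ 1  ≥
α = 1/3, β = 0 ↦ 2/3  <
α = 1/3, β = 1/3 ↦ 1  ≥
α = 1/3, β = 2/3 ↦ 1  ≥
α = 1/3, β = 1 ↦ 1  ≥
α = 2/3, β = 0 ↦ 1/3  <
α = 2/3, β = 1/3 ↦ 2/3  <
α = 2/3, β = 2/3 ↦ 1  ≥
α = 2/3, β = 1 ↦ 1  ≥
α = 1, β = 0 ↦ 0  <
α = 1, β = 1/3 ↦ 1/3  <
α = 1, β = 2/3 ↦ 2/3  <
α = 1, β = 1 ↦ 1  ≥
So 10 of the 16 assignments meet the threshold.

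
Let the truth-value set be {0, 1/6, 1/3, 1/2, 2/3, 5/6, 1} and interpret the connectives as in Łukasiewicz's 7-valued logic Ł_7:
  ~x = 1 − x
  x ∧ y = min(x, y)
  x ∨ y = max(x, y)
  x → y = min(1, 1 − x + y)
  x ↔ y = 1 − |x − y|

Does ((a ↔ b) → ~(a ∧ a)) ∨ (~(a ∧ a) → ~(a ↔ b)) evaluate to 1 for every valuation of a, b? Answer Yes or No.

Counterexample: take a = 1/6, b = 1/6.
a ↔ b = 1/6 ↔ 1/6 = 1
a ∧ a = 1/6 ∧ 1/6 = 1/6
~(a ∧ a) = ~1/6 = 5/6
(a ↔ b) → ~(a ∧ a) = 1 → 5/6 = 5/6
a ∧ a = 1/6 ∧ 1/6 = 1/6
~(a ∧ a) = ~1/6 = 5/6
a ↔ b = 1/6 ↔ 1/6 = 1
~(a ↔ b) = ~1 = 0
~(a ∧ a) → ~(a ↔ b) = 5/6 → 0 = 1/6
((a ↔ b) → ~(a ∧ a)) ∨ (~(a ∧ a) → ~(a ↔ b)) = 5/6 ∨ 1/6 = 5/6
This gives 5/6 ≠ 1.

No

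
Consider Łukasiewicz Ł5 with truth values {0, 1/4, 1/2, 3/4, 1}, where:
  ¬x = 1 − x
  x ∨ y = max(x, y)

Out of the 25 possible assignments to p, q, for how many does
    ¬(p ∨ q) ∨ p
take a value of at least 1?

6

value 1: 6 assignments (counts)
value 3/4: 8 assignments
value 1/2: 7 assignments
value 1/4: 3 assignments
value 0: 1 assignment
So 6 of the 25 assignments meet the threshold.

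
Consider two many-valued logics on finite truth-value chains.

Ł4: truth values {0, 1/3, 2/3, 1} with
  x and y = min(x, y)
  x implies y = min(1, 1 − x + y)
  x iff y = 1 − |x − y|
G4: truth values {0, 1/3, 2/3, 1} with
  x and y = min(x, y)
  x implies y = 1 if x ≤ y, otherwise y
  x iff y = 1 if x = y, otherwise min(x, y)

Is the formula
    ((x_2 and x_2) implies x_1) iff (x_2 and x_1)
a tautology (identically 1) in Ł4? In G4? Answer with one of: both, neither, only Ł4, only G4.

neither

In Ł4: at x_1 = 0, x_2 = 0 the value is 0 — not a tautology.
In G4: at x_1 = 0, x_2 = 0 the value is 0 — not a tautology.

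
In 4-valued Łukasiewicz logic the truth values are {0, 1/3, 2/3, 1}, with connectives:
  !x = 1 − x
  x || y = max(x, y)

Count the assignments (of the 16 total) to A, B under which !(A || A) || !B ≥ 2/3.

12

A = 0, B = 0 ↦ 1  ≥
A = 0, B = 1/3 ↦ 1  ≥
A = 0, B = 2/3 ↦ 1  ≥
A = 0, B = 1 ↦ 1  ≥
A = 1/3, B = 0 ↦ 1  ≥
A = 1/3, B = 1/3 ↦ 2/3  ≥
A = 1/3, B = 2/3 ↦ 2/3  ≥
A = 1/3, B = 1 ↦ 2/3  ≥
A = 2/3, B = 0 ↦ 1  ≥
A = 2/3, B = 1/3 ↦ 2/3  ≥
A = 2/3, B = 2/3 ↦ 1/3  <
A = 2/3, B = 1 ↦ 1/3  <
A = 1, B = 0 ↦ 1  ≥
A = 1, B = 1/3 ↦ 2/3  ≥
A = 1, B = 2/3 ↦ 1/3  <
A = 1, B = 1 ↦ 0  <
So 12 of the 16 assignments meet the threshold.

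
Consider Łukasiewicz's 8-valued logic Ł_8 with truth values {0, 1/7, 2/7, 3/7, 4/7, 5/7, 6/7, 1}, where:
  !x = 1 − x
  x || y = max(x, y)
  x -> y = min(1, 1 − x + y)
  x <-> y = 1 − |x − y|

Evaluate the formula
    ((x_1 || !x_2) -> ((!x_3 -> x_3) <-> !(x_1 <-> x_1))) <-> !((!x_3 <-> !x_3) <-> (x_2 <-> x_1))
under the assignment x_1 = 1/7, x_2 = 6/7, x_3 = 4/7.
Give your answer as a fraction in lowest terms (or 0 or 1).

!x_2 = !6/7 = 1/7
x_1 || !x_2 = 1/7 || 1/7 = 1/7
!x_3 = !4/7 = 3/7
!x_3 -> x_3 = 3/7 -> 4/7 = 1
x_1 <-> x_1 = 1/7 <-> 1/7 = 1
!(x_1 <-> x_1) = !1 = 0
(!x_3 -> x_3) <-> !(x_1 <-> x_1) = 1 <-> 0 = 0
(x_1 || !x_2) -> ((!x_3 -> x_3) <-> !(x_1 <-> x_1)) = 1/7 -> 0 = 6/7
!x_3 = !4/7 = 3/7
!x_3 = !4/7 = 3/7
!x_3 <-> !x_3 = 3/7 <-> 3/7 = 1
x_2 <-> x_1 = 6/7 <-> 1/7 = 2/7
(!x_3 <-> !x_3) <-> (x_2 <-> x_1) = 1 <-> 2/7 = 2/7
!((!x_3 <-> !x_3) <-> (x_2 <-> x_1)) = !2/7 = 5/7
((x_1 || !x_2) -> ((!x_3 -> x_3) <-> !(x_1 <-> x_1))) <-> !((!x_3 <-> !x_3) <-> (x_2 <-> x_1)) = 6/7 <-> 5/7 = 6/7

6/7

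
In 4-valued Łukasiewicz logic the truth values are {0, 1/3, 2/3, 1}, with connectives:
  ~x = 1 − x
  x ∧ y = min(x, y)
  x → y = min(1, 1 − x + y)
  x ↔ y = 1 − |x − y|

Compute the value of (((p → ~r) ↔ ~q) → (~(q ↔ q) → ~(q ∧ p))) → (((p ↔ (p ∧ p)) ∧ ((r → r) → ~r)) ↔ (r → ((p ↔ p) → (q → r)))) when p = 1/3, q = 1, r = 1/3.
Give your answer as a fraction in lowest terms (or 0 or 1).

~r = ~1/3 = 2/3
p → ~r = 1/3 → 2/3 = 1
~q = ~1 = 0
(p → ~r) ↔ ~q = 1 ↔ 0 = 0
q ↔ q = 1 ↔ 1 = 1
~(q ↔ q) = ~1 = 0
q ∧ p = 1 ∧ 1/3 = 1/3
~(q ∧ p) = ~1/3 = 2/3
~(q ↔ q) → ~(q ∧ p) = 0 → 2/3 = 1
((p → ~r) ↔ ~q) → (~(q ↔ q) → ~(q ∧ p)) = 0 → 1 = 1
p ∧ p = 1/3 ∧ 1/3 = 1/3
p ↔ (p ∧ p) = 1/3 ↔ 1/3 = 1
r → r = 1/3 → 1/3 = 1
~r = ~1/3 = 2/3
(r → r) → ~r = 1 → 2/3 = 2/3
(p ↔ (p ∧ p)) ∧ ((r → r) → ~r) = 1 ∧ 2/3 = 2/3
p ↔ p = 1/3 ↔ 1/3 = 1
q → r = 1 → 1/3 = 1/3
(p ↔ p) → (q → r) = 1 → 1/3 = 1/3
r → ((p ↔ p) → (q → r)) = 1/3 → 1/3 = 1
((p ↔ (p ∧ p)) ∧ ((r → r) → ~r)) ↔ (r → ((p ↔ p) → (q → r))) = 2/3 ↔ 1 = 2/3
(((p → ~r) ↔ ~q) → (~(q ↔ q) → ~(q ∧ p))) → (((p ↔ (p ∧ p)) ∧ ((r → r) → ~r)) ↔ (r → ((p ↔ p) → (q → r)))) = 1 → 2/3 = 2/3

2/3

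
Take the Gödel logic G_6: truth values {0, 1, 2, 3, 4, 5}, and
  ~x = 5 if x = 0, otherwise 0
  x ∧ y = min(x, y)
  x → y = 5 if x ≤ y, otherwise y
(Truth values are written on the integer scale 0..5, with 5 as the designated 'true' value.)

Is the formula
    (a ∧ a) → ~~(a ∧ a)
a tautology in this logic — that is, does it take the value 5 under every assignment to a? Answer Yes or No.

Yes

a = 0 ↦ 5
a = 1 ↦ 5
a = 2 ↦ 5
a = 3 ↦ 5
a = 4 ↦ 5
a = 5 ↦ 5
Every assignment gives a value ≥ 5.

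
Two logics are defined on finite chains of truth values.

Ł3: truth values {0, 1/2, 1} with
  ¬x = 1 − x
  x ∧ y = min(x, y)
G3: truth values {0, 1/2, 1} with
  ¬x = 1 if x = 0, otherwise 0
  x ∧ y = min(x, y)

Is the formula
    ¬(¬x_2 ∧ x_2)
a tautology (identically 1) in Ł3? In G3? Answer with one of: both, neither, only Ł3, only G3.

only G3

In Ł3: at x_2 = 1/2 the value is 1/2 — not a tautology.
In G3: every assignment gives 1 — tautology.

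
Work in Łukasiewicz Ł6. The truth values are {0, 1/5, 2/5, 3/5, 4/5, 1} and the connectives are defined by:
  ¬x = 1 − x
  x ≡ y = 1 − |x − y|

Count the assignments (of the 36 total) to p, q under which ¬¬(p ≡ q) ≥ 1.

value 1: 6 assignments (counts)
value 4/5: 10 assignments
value 3/5: 8 assignments
value 2/5: 6 assignments
value 1/5: 4 assignments
value 0: 2 assignments
So 6 of the 36 assignments meet the threshold.

6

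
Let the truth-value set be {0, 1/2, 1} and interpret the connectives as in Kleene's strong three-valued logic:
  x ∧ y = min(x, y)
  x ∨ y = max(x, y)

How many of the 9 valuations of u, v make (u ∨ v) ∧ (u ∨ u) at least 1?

u = 0, v = 0 ↦ 0  <
u = 0, v = 1/2 ↦ 0  <
u = 0, v = 1 ↦ 0  <
u = 1/2, v = 0 ↦ 1/2  <
u = 1/2, v = 1/2 ↦ 1/2  <
u = 1/2, v = 1 ↦ 1/2  <
u = 1, v = 0 ↦ 1  ≥
u = 1, v = 1/2 ↦ 1  ≥
u = 1, v = 1 ↦ 1  ≥
So 3 of the 9 assignments meet the threshold.

3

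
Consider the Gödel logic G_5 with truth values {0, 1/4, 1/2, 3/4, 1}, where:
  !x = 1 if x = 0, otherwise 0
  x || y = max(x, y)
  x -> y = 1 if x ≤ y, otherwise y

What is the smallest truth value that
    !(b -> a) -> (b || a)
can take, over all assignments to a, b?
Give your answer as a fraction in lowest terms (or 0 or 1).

Take a = 0, b = 1/4:
b -> a = 1/4 -> 0 = 0
!(b -> a) = !0 = 1
b || a = 1/4 || 0 = 1/4
!(b -> a) -> (b || a) = 1 -> 1/4 = 1/4
No assignment yields a value below 1/4, so this is the minimum.

1/4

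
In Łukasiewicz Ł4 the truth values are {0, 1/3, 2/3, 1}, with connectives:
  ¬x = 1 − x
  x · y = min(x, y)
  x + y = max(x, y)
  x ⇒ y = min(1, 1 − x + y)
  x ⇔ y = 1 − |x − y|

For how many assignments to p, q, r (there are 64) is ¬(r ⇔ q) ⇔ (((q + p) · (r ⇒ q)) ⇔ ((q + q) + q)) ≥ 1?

16

value 1: 16 assignments (counts)
value 2/3: 19 assignments
value 1/3: 19 assignments
value 0: 10 assignments
So 16 of the 64 assignments meet the threshold.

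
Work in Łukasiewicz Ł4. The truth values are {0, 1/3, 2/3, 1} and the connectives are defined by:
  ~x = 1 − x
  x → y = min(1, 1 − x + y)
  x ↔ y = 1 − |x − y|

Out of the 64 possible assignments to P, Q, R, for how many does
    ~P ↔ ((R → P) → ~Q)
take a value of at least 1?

22

value 1: 22 assignments (counts)
value 2/3: 24 assignments
value 1/3: 13 assignments
value 0: 5 assignments
So 22 of the 64 assignments meet the threshold.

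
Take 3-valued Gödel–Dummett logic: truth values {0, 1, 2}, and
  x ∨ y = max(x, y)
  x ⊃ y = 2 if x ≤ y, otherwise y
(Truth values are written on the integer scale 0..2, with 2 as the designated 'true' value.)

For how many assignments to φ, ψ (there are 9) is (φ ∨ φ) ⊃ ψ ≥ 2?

φ = 0, ψ = 0 ↦ 2  ≥
φ = 0, ψ = 1 ↦ 2  ≥
φ = 0, ψ = 2 ↦ 2  ≥
φ = 1, ψ = 0 ↦ 0  <
φ = 1, ψ = 1 ↦ 2  ≥
φ = 1, ψ = 2 ↦ 2  ≥
φ = 2, ψ = 0 ↦ 0  <
φ = 2, ψ = 1 ↦ 1  <
φ = 2, ψ = 2 ↦ 2  ≥
So 6 of the 9 assignments meet the threshold.

6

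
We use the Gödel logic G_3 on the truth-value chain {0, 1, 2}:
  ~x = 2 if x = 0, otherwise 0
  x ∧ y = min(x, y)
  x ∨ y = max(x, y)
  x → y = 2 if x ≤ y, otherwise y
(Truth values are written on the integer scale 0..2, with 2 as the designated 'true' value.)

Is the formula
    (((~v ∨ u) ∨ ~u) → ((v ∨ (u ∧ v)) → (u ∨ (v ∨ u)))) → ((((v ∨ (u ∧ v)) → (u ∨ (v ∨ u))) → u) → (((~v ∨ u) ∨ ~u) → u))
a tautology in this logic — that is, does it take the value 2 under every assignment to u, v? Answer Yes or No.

u = 0, v = 0 ↦ 2
u = 0, v = 1 ↦ 2
u = 0, v = 2 ↦ 2
u = 1, v = 0 ↦ 2
u = 1, v = 1 ↦ 2
u = 1, v = 2 ↦ 2
u = 2, v = 0 ↦ 2
u = 2, v = 1 ↦ 2
u = 2, v = 2 ↦ 2
Every assignment gives a value ≥ 2.

Yes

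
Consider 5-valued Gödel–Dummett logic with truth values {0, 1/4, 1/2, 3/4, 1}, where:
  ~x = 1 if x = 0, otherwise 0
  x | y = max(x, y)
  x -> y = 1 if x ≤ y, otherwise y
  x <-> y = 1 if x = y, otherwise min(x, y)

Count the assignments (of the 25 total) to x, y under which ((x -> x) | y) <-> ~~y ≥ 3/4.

20

value 1: 20 assignments (counts)
value 0: 5 assignments
So 20 of the 25 assignments meet the threshold.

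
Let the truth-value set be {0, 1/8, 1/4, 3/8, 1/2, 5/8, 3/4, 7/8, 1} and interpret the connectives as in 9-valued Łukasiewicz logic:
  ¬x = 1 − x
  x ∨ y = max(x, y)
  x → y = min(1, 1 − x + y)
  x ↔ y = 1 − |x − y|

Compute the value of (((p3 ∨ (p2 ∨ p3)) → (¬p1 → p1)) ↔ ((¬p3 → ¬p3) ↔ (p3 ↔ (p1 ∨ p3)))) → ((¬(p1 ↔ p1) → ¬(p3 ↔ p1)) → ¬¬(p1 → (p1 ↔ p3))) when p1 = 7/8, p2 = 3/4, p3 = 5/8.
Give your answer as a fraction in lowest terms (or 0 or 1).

1

p2 ∨ p3 = 3/4 ∨ 5/8 = 3/4
p3 ∨ (p2 ∨ p3) = 5/8 ∨ 3/4 = 3/4
¬p1 = ¬7/8 = 1/8
¬p1 → p1 = 1/8 → 7/8 = 1
(p3 ∨ (p2 ∨ p3)) → (¬p1 → p1) = 3/4 → 1 = 1
¬p3 = ¬5/8 = 3/8
¬p3 = ¬5/8 = 3/8
¬p3 → ¬p3 = 3/8 → 3/8 = 1
p1 ∨ p3 = 7/8 ∨ 5/8 = 7/8
p3 ↔ (p1 ∨ p3) = 5/8 ↔ 7/8 = 3/4
(¬p3 → ¬p3) ↔ (p3 ↔ (p1 ∨ p3)) = 1 ↔ 3/4 = 3/4
((p3 ∨ (p2 ∨ p3)) → (¬p1 → p1)) ↔ ((¬p3 → ¬p3) ↔ (p3 ↔ (p1 ∨ p3))) = 1 ↔ 3/4 = 3/4
p1 ↔ p1 = 7/8 ↔ 7/8 = 1
¬(p1 ↔ p1) = ¬1 = 0
p3 ↔ p1 = 5/8 ↔ 7/8 = 3/4
¬(p3 ↔ p1) = ¬3/4 = 1/4
¬(p1 ↔ p1) → ¬(p3 ↔ p1) = 0 → 1/4 = 1
p1 ↔ p3 = 7/8 ↔ 5/8 = 3/4
p1 → (p1 ↔ p3) = 7/8 → 3/4 = 7/8
¬(p1 → (p1 ↔ p3)) = ¬7/8 = 1/8
¬¬(p1 → (p1 ↔ p3)) = ¬1/8 = 7/8
(¬(p1 ↔ p1) → ¬(p3 ↔ p1)) → ¬¬(p1 → (p1 ↔ p3)) = 1 → 7/8 = 7/8
(((p3 ∨ (p2 ∨ p3)) → (¬p1 → p1)) ↔ ((¬p3 → ¬p3) ↔ (p3 ↔ (p1 ∨ p3)))) → ((¬(p1 ↔ p1) → ¬(p3 ↔ p1)) → ¬¬(p1 → (p1 ↔ p3))) = 3/4 → 7/8 = 1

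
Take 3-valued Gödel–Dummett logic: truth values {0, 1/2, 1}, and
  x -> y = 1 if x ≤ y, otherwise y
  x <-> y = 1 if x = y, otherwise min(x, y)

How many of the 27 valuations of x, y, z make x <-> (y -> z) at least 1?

9

value 1: 9 assignments (counts)
value 1/2: 7 assignments
value 0: 11 assignments
So 9 of the 27 assignments meet the threshold.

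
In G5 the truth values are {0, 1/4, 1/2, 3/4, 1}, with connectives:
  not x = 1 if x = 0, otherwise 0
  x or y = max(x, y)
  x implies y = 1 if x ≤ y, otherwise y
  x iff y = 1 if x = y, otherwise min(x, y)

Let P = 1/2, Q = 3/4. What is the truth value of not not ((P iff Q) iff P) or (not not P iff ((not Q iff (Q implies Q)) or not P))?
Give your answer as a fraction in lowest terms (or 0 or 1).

1

P iff Q = 1/2 iff 3/4 = 1/2
(P iff Q) iff P = 1/2 iff 1/2 = 1
not ((P iff Q) iff P) = not 1 = 0
not not ((P iff Q) iff P) = not 0 = 1
not P = not 1/2 = 0
not not P = not 0 = 1
not Q = not 3/4 = 0
Q implies Q = 3/4 implies 3/4 = 1
not Q iff (Q implies Q) = 0 iff 1 = 0
not P = not 1/2 = 0
(not Q iff (Q implies Q)) or not P = 0 or 0 = 0
not not P iff ((not Q iff (Q implies Q)) or not P) = 1 iff 0 = 0
not not ((P iff Q) iff P) or (not not P iff ((not Q iff (Q implies Q)) or not P)) = 1 or 0 = 1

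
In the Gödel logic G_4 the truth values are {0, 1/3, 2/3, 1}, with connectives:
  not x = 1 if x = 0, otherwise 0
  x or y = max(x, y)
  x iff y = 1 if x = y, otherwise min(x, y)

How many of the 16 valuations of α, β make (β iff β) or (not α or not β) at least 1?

α = 0, β = 0 ↦ 1  ≥
α = 0, β = 1/3 ↦ 1  ≥
α = 0, β = 2/3 ↦ 1  ≥
α = 0, β = 1 ↦ 1  ≥
α = 1/3, β = 0 ↦ 1  ≥
α = 1/3, β = 1/3 ↦ 1  ≥
α = 1/3, β = 2/3 ↦ 1  ≥
α = 1/3, β = 1 ↦ 1  ≥
α = 2/3, β = 0 ↦ 1  ≥
α = 2/3, β = 1/3 ↦ 1  ≥
α = 2/3, β = 2/3 ↦ 1  ≥
α = 2/3, β = 1 ↦ 1  ≥
α = 1, β = 0 ↦ 1  ≥
α = 1, β = 1/3 ↦ 1  ≥
α = 1, β = 2/3 ↦ 1  ≥
α = 1, β = 1 ↦ 1  ≥
So 16 of the 16 assignments meet the threshold.

16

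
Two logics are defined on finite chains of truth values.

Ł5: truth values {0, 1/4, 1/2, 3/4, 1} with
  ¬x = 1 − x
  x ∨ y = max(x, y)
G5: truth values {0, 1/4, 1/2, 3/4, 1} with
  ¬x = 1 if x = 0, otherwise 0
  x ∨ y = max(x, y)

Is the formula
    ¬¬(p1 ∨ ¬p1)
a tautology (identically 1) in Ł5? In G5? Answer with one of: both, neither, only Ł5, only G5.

In Ł5: at p1 = 1/4 the value is 3/4 — not a tautology.
In G5: every assignment gives 1 — tautology.

only G5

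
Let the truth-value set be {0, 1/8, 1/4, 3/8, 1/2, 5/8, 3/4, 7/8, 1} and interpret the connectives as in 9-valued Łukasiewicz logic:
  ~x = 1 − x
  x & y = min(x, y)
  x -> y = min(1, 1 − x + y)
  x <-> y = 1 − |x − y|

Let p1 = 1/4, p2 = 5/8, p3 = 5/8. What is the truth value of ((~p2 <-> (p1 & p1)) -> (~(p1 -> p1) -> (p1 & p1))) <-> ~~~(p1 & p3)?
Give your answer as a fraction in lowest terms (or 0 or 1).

3/4

~p2 = ~5/8 = 3/8
p1 & p1 = 1/4 & 1/4 = 1/4
~p2 <-> (p1 & p1) = 3/8 <-> 1/4 = 7/8
p1 -> p1 = 1/4 -> 1/4 = 1
~(p1 -> p1) = ~1 = 0
p1 & p1 = 1/4 & 1/4 = 1/4
~(p1 -> p1) -> (p1 & p1) = 0 -> 1/4 = 1
(~p2 <-> (p1 & p1)) -> (~(p1 -> p1) -> (p1 & p1)) = 7/8 -> 1 = 1
p1 & p3 = 1/4 & 5/8 = 1/4
~(p1 & p3) = ~1/4 = 3/4
~~(p1 & p3) = ~3/4 = 1/4
~~~(p1 & p3) = ~1/4 = 3/4
((~p2 <-> (p1 & p1)) -> (~(p1 -> p1) -> (p1 & p1))) <-> ~~~(p1 & p3) = 1 <-> 3/4 = 3/4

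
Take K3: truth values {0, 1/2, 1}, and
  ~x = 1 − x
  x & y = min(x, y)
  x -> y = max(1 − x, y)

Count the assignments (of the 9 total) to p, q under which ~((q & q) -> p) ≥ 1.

1

p = 0, q = 0 ↦ 0  <
p = 0, q = 1/2 ↦ 1/2  <
p = 0, q = 1 ↦ 1  ≥
p = 1/2, q = 0 ↦ 0  <
p = 1/2, q = 1/2 ↦ 1/2  <
p = 1/2, q = 1 ↦ 1/2  <
p = 1, q = 0 ↦ 0  <
p = 1, q = 1/2 ↦ 0  <
p = 1, q = 1 ↦ 0  <
So 1 of the 9 assignments meets the threshold.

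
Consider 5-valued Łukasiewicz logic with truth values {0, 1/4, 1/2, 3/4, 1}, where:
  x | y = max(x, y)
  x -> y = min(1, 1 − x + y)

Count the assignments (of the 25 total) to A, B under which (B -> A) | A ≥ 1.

value 1: 15 assignments (counts)
value 3/4: 4 assignments
value 1/2: 3 assignments
value 1/4: 2 assignments
value 0: 1 assignment
So 15 of the 25 assignments meet the threshold.

15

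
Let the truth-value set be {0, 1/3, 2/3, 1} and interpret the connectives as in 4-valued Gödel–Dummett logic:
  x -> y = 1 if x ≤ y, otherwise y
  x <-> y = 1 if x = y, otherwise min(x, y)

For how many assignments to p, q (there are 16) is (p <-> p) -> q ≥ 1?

p = 0, q = 0 ↦ 0  <
p = 0, q = 1/3 ↦ 1/3  <
p = 0, q = 2/3 ↦ 2/3  <
p = 0, q = 1 ↦ 1  ≥
p = 1/3, q = 0 ↦ 0  <
p = 1/3, q = 1/3 ↦ 1/3  <
p = 1/3, q = 2/3 ↦ 2/3  <
p = 1/3, q = 1 ↦ 1  ≥
p = 2/3, q = 0 ↦ 0  <
p = 2/3, q = 1/3 ↦ 1/3  <
p = 2/3, q = 2/3 ↦ 2/3  <
p = 2/3, q = 1 ↦ 1  ≥
p = 1, q = 0 ↦ 0  <
p = 1, q = 1/3 ↦ 1/3  <
p = 1, q = 2/3 ↦ 2/3  <
p = 1, q = 1 ↦ 1  ≥
So 4 of the 16 assignments meet the threshold.

4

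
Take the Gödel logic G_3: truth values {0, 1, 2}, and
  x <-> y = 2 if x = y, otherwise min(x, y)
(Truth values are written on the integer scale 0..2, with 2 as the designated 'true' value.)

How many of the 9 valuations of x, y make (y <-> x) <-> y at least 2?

4

x = 0, y = 0 ↦ 0  <
x = 0, y = 1 ↦ 0  <
x = 0, y = 2 ↦ 0  <
x = 1, y = 0 ↦ 2  ≥
x = 1, y = 1 ↦ 1  <
x = 1, y = 2 ↦ 1  <
x = 2, y = 0 ↦ 2  ≥
x = 2, y = 1 ↦ 2  ≥
x = 2, y = 2 ↦ 2  ≥
So 4 of the 9 assignments meet the threshold.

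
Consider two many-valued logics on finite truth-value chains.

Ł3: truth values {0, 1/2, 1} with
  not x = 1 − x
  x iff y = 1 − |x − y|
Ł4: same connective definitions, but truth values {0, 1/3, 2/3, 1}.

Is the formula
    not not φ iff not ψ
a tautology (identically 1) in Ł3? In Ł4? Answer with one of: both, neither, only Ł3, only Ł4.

neither

In Ł3: at φ = 0, ψ = 0 the value is 0 — not a tautology.
In Ł4: at φ = 0, ψ = 0 the value is 0 — not a tautology.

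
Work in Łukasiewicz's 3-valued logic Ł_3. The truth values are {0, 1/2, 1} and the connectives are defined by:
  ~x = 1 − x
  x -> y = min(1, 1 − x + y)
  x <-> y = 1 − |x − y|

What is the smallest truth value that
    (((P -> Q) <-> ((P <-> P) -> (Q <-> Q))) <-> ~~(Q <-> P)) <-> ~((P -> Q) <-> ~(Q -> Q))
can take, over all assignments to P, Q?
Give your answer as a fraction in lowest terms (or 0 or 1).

Take P = 0, Q = 1:
P -> Q = 0 -> 1 = 1
P <-> P = 0 <-> 0 = 1
Q <-> Q = 1 <-> 1 = 1
(P <-> P) -> (Q <-> Q) = 1 -> 1 = 1
(P -> Q) <-> ((P <-> P) -> (Q <-> Q)) = 1 <-> 1 = 1
Q <-> P = 1 <-> 0 = 0
~(Q <-> P) = ~0 = 1
~~(Q <-> P) = ~1 = 0
((P -> Q) <-> ((P <-> P) -> (Q <-> Q))) <-> ~~(Q <-> P) = 1 <-> 0 = 0
P -> Q = 0 -> 1 = 1
Q -> Q = 1 -> 1 = 1
~(Q -> Q) = ~1 = 0
(P -> Q) <-> ~(Q -> Q) = 1 <-> 0 = 0
~((P -> Q) <-> ~(Q -> Q)) = ~0 = 1
(((P -> Q) <-> ((P <-> P) -> (Q <-> Q))) <-> ~~(Q <-> P)) <-> ~((P -> Q) <-> ~(Q -> Q)) = 0 <-> 1 = 0
No assignment yields a value below 0, so this is the minimum.

0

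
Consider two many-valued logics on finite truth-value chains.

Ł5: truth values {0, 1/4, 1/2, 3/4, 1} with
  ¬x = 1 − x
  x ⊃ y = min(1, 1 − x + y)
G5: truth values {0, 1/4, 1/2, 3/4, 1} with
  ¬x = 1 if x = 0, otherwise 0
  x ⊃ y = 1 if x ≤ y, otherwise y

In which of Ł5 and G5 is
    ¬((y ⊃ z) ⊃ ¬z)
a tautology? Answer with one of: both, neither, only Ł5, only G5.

In Ł5: at y = 0, z = 0 the value is 0 — not a tautology.
In G5: at y = 0, z = 0 the value is 0 — not a tautology.

neither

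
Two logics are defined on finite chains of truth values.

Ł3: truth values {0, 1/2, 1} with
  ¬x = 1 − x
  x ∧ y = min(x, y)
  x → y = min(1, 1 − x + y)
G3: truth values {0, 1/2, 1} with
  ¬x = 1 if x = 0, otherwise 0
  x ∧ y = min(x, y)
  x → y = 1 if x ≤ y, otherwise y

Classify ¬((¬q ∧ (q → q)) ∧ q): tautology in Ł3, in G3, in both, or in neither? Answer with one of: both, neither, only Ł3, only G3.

only G3

In Ł3: at q = 1/2 the value is 1/2 — not a tautology.
In G3: every assignment gives 1 — tautology.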